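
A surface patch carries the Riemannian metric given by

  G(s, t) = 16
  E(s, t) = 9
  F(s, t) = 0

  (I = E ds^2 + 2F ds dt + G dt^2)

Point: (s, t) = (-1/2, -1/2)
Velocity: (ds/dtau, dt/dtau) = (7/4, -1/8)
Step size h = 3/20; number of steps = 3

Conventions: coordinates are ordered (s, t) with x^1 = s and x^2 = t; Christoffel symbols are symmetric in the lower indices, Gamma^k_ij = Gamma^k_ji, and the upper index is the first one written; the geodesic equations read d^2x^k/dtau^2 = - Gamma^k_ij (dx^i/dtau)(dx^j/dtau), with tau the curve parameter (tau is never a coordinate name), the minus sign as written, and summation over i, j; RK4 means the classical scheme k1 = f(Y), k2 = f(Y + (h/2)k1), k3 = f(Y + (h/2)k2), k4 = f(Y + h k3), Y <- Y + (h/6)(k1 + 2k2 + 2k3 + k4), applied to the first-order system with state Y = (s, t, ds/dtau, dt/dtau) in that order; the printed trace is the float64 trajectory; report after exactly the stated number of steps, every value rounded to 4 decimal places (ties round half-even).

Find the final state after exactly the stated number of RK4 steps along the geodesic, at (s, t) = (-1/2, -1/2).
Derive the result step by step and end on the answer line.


f(Y) = (ds/dtau, dt/dtau, -Gamma^s_ij Y'^i Y'^j, -Gamma^t_ij Y'^i Y'^j) with the Gammas evaluated at the stage position; h = 0.150000; intermediate values shown to 6 dp
step 0: s = -0.5000, t = -0.5000, ds/dtau = 1.7500, dt/dtau = -0.1250
step 1:
  k1: at (s, t) = (-0.500000, -0.500000), (ds/dtau, dt/dtau) = (1.750000, -0.125000); Gamma_sss = 0.000000, Gamma_sst = 0.000000, Gamma_stt = 0.000000, Gamma_tss = 0.000000, Gamma_tst = 0.000000, Gamma_ttt = 0.000000; k1 = (1.750000, -0.125000, 0.000000, 0.000000)
  k2: at (s, t) = (-0.368750, -0.509375), (ds/dtau, dt/dtau) = (1.750000, -0.125000); Gamma_sss = 0.000000, Gamma_sst = 0.000000, Gamma_stt = 0.000000, Gamma_tss = 0.000000, Gamma_tst = 0.000000, Gamma_ttt = 0.000000; k2 = (1.750000, -0.125000, 0.000000, 0.000000)
  k3: at (s, t) = (-0.368750, -0.509375), (ds/dtau, dt/dtau) = (1.750000, -0.125000); Gamma_sss = 0.000000, Gamma_sst = 0.000000, Gamma_stt = 0.000000, Gamma_tss = 0.000000, Gamma_tst = 0.000000, Gamma_ttt = 0.000000; k3 = (1.750000, -0.125000, 0.000000, 0.000000)
  k4: at (s, t) = (-0.237500, -0.518750), (ds/dtau, dt/dtau) = (1.750000, -0.125000); Gamma_sss = 0.000000, Gamma_sst = 0.000000, Gamma_stt = 0.000000, Gamma_tss = 0.000000, Gamma_tst = 0.000000, Gamma_ttt = 0.000000; k4 = (1.750000, -0.125000, 0.000000, 0.000000)
  Y <- Y + (h/6)(k1 + 2k2 + 2k3 + k4): s = -0.2375, t = -0.5188, ds/dtau = 1.7500, dt/dtau = -0.1250
step 2:
  k1: at (s, t) = (-0.237500, -0.518750), (ds/dtau, dt/dtau) = (1.750000, -0.125000); Gamma_sss = 0.000000, Gamma_sst = 0.000000, Gamma_stt = 0.000000, Gamma_tss = 0.000000, Gamma_tst = 0.000000, Gamma_ttt = 0.000000; k1 = (1.750000, -0.125000, 0.000000, 0.000000)
  k2: at (s, t) = (-0.106250, -0.528125), (ds/dtau, dt/dtau) = (1.750000, -0.125000); Gamma_sss = 0.000000, Gamma_sst = 0.000000, Gamma_stt = 0.000000, Gamma_tss = 0.000000, Gamma_tst = 0.000000, Gamma_ttt = 0.000000; k2 = (1.750000, -0.125000, 0.000000, 0.000000)
  k3: at (s, t) = (-0.106250, -0.528125), (ds/dtau, dt/dtau) = (1.750000, -0.125000); Gamma_sss = 0.000000, Gamma_sst = 0.000000, Gamma_stt = 0.000000, Gamma_tss = 0.000000, Gamma_tst = 0.000000, Gamma_ttt = 0.000000; k3 = (1.750000, -0.125000, 0.000000, 0.000000)
  k4: at (s, t) = (0.025000, -0.537500), (ds/dtau, dt/dtau) = (1.750000, -0.125000); Gamma_sss = 0.000000, Gamma_sst = 0.000000, Gamma_stt = 0.000000, Gamma_tss = 0.000000, Gamma_tst = 0.000000, Gamma_ttt = 0.000000; k4 = (1.750000, -0.125000, 0.000000, 0.000000)
  Y <- Y + (h/6)(k1 + 2k2 + 2k3 + k4): s = 0.0250, t = -0.5375, ds/dtau = 1.7500, dt/dtau = -0.1250
step 3:
  k1: at (s, t) = (0.025000, -0.537500), (ds/dtau, dt/dtau) = (1.750000, -0.125000); Gamma_sss = 0.000000, Gamma_sst = 0.000000, Gamma_stt = 0.000000, Gamma_tss = 0.000000, Gamma_tst = 0.000000, Gamma_ttt = 0.000000; k1 = (1.750000, -0.125000, 0.000000, 0.000000)
  k2: at (s, t) = (0.156250, -0.546875), (ds/dtau, dt/dtau) = (1.750000, -0.125000); Gamma_sss = 0.000000, Gamma_sst = 0.000000, Gamma_stt = 0.000000, Gamma_tss = 0.000000, Gamma_tst = 0.000000, Gamma_ttt = 0.000000; k2 = (1.750000, -0.125000, 0.000000, 0.000000)
  k3: at (s, t) = (0.156250, -0.546875), (ds/dtau, dt/dtau) = (1.750000, -0.125000); Gamma_sss = 0.000000, Gamma_sst = 0.000000, Gamma_stt = 0.000000, Gamma_tss = 0.000000, Gamma_tst = 0.000000, Gamma_ttt = 0.000000; k3 = (1.750000, -0.125000, 0.000000, 0.000000)
  k4: at (s, t) = (0.287500, -0.556250), (ds/dtau, dt/dtau) = (1.750000, -0.125000); Gamma_sss = 0.000000, Gamma_sst = 0.000000, Gamma_stt = 0.000000, Gamma_tss = 0.000000, Gamma_tst = 0.000000, Gamma_ttt = 0.000000; k4 = (1.750000, -0.125000, 0.000000, 0.000000)
  Y <- Y + (h/6)(k1 + 2k2 + 2k3 + k4): s = 0.2875, t = -0.5563, ds/dtau = 1.7500, dt/dtau = -0.1250

Answer: s = 0.2875, t = -0.5563, ds/dtau = 1.7500, dt/dtau = -0.1250


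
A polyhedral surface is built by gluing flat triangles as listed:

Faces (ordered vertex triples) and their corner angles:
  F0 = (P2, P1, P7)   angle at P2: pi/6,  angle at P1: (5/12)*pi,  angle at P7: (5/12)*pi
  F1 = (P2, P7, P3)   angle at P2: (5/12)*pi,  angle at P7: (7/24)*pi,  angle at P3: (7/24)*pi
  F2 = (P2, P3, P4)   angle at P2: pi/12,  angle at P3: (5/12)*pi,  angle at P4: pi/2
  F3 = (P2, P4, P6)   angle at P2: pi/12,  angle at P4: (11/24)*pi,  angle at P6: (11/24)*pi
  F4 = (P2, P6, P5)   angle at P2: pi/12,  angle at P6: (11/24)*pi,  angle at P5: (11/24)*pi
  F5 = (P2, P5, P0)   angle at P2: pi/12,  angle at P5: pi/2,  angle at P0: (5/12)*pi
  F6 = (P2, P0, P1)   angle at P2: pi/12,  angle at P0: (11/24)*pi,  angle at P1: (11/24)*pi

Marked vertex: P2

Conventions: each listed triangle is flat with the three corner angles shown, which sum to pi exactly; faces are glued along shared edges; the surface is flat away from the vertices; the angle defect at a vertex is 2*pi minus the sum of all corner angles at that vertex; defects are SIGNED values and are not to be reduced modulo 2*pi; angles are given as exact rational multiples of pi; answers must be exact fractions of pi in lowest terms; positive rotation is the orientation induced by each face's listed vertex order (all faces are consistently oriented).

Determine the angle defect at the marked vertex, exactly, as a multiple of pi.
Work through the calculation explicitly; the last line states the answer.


Sum of corner angles at P2: pi
defect = 2*pi - pi

Answer: defect(P2) = pi


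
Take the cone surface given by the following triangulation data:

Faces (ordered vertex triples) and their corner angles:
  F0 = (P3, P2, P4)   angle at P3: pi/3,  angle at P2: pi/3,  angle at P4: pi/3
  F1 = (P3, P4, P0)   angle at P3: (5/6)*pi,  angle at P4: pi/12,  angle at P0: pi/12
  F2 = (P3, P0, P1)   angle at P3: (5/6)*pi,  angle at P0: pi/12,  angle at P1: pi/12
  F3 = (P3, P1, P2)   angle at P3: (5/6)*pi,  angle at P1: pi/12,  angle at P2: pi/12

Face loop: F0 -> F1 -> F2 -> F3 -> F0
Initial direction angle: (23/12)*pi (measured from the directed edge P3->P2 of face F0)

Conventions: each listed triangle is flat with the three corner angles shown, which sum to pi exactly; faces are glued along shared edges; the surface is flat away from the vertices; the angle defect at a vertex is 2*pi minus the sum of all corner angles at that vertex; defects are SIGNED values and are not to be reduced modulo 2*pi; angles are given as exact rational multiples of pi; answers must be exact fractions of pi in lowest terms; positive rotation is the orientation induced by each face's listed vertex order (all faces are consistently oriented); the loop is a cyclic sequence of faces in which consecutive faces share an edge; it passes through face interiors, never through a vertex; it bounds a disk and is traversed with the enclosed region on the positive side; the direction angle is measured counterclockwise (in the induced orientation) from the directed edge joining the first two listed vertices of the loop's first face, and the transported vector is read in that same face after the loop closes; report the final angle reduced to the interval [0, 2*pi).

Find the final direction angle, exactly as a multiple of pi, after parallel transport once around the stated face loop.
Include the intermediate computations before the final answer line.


enclosed vertex P3: corner angles sum to (17/6)*pi, defect = 2*pi - (17/6)*pi = (-5/6)*pi
by Gauss-Bonnet the loop rotates the vector by the enclosed defect sum (positive orientation, mod 2*pi)
final angle = (23/12)*pi - (5/6)*pi = (13/12)*pi (mod 2*pi)

Answer: final direction angle = (13/12)*pi


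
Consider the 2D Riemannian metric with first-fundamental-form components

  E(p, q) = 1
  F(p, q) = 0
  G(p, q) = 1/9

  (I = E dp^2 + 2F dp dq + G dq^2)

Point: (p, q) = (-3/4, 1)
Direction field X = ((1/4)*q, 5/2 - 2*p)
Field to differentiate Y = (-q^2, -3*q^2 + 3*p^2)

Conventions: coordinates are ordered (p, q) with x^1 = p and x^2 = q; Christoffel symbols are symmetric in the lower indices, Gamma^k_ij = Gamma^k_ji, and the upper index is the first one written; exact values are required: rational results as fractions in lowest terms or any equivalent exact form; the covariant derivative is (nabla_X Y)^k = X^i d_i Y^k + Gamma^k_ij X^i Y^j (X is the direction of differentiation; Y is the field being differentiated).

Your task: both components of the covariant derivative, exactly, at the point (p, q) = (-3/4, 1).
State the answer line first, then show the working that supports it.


Answer: (nabla_X Y)^p = -8, (nabla_X Y)^q = -201/8

E = 1, F = 0, G = 1/9 at the point
E_p = 0, E_q = 0, F_p = 0, F_q = 0, G_p = 0, G_q = 0
EG - F^2 = 1/9;  g^inv = (9) * [[1/9, 0], [0, 1]]
first-kind symbols [ij,l] = (1/2)(d_i g_jl + d_j g_il - d_l g_ij): [pp,p] = E_p/2 = 0, [pp,q] = F_p - E_q/2 = 0, [pq,p] = E_q/2 = 0, [pq,q] = G_p/2 = 0, [qq,p] = F_q - G_p/2 = 0, [qq,q] = G_q/2 = 0
Gamma^p_ij = (G*[ij,p] - F*[ij,q])/(EG - F^2), Gamma^q_ij = (E*[ij,q] - F*[ij,p])/(EG - F^2)
Gamma_ppp = 0, Gamma_ppq = 0, Gamma_pqq = 0, Gamma_qpp = 0, Gamma_qpq = 0, Gamma_qqq = 0
X = (1/4, 4), Y = (-1, -21/16) at the point


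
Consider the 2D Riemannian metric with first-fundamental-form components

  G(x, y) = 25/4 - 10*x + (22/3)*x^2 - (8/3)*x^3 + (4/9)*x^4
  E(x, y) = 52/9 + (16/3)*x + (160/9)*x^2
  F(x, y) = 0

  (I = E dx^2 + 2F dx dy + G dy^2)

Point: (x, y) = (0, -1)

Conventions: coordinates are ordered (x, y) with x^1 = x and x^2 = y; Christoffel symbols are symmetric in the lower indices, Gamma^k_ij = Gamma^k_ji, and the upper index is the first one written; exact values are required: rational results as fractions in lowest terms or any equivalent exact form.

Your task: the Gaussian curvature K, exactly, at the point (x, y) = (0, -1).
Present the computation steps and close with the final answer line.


E = 52/9, F = 0, G = 25/4, EG - F^2 = 325/9 at the point
E_x = 16/3, E_y = 0, F_x = 0, F_y = 0, G_x = -10, G_y = 0
E_yy = 0, F_xy = 0, G_xx = 44/3
Evaluate Brioschi's two determinant matrices M1, M2 and divide by (EG - F^2)^2.
M1 = [[-E_yy/2 + F_xy - G_xx/2, E_x/2, F_x - E_y/2], [F_y - G_x/2, E, F], [G_y/2, F, G]] = [[-22/3, 8/3, 0], [5, 52/9, 0], [0, 0, 25/4]]; det M1 = -9400/27
M2 = [[0, E_y/2, G_x/2], [E_y/2, E, F], [G_x/2, F, G]] = [[0, 0, -5], [0, 52/9, 0], [-5, 0, 25/4]]; det M2 = -1300/9
det M1 - det M2 = -5500/27; K = -5500/27 / (325/9)^2 = -132/845

Answer: K = -132/845


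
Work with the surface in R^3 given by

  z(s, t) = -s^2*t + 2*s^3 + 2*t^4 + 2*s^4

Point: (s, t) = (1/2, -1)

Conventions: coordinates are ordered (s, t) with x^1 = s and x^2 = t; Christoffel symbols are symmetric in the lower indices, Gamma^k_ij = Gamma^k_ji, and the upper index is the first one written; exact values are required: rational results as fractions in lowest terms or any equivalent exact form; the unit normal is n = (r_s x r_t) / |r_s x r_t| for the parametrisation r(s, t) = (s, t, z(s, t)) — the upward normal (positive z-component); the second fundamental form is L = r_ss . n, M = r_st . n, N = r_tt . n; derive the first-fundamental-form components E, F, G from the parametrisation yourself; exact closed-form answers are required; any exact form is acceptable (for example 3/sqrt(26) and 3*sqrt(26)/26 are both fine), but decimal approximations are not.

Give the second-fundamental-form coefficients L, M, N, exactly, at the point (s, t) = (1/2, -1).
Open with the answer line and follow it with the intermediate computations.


Answer: L = 56*sqrt(1301)/1301, M = -4*sqrt(1301)/1301, N = 96*sqrt(1301)/1301

z_s = 7/2, z_t = -33/4, z_ss = 14, z_st = -1, z_tt = 24
E = 53/4, F = -231/8, G = 1105/16; answer radicand W^2 = 1301/16
unnormalised second-form numerators: l = 14, m = -1, n = 24; L = l/sqrt(1301/16), and similarly M = m/sqrt(W^2), N = n/sqrt(W^2)


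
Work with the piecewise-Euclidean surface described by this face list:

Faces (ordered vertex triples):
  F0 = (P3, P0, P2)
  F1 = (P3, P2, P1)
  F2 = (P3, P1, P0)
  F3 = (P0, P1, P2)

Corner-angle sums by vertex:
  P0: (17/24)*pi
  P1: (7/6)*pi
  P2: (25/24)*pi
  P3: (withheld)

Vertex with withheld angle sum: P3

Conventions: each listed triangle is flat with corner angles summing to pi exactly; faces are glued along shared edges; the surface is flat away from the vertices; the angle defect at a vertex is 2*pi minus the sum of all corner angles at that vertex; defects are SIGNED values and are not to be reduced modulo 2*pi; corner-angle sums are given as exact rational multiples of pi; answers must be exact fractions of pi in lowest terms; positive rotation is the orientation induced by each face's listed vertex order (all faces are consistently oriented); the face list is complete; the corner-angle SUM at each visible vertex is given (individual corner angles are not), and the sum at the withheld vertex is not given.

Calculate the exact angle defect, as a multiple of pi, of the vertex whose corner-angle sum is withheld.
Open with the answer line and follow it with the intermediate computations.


Answer: defect(P3) = (11/12)*pi

V = 4, E = 6, F = 4; chi = V - E + F = 2
Gauss-Bonnet: total defect = 2*pi*chi = 4*pi; visible defects sum to (37/12)*pi


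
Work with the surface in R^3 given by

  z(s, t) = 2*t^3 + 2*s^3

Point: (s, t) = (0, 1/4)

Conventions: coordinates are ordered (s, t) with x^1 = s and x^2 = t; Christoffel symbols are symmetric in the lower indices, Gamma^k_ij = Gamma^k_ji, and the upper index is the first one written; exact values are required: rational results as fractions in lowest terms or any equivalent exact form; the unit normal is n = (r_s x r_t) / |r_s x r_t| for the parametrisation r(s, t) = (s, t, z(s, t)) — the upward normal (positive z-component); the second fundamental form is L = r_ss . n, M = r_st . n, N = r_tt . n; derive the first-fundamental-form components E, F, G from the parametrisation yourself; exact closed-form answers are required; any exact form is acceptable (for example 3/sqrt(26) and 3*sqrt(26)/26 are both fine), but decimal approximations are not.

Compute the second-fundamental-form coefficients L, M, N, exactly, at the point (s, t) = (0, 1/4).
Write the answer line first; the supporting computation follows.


Answer: L = 0, M = 0, N = 24*sqrt(73)/73

z_s = 0, z_t = 3/8, z_ss = 0, z_st = 0, z_tt = 3
E = 1, F = 0, G = 73/64; answer radicand W^2 = 73/64
unnormalised second-form numerators: l = 0, m = 0, n = 3; L = l/sqrt(73/64), and similarly M = m/sqrt(W^2), N = n/sqrt(W^2)


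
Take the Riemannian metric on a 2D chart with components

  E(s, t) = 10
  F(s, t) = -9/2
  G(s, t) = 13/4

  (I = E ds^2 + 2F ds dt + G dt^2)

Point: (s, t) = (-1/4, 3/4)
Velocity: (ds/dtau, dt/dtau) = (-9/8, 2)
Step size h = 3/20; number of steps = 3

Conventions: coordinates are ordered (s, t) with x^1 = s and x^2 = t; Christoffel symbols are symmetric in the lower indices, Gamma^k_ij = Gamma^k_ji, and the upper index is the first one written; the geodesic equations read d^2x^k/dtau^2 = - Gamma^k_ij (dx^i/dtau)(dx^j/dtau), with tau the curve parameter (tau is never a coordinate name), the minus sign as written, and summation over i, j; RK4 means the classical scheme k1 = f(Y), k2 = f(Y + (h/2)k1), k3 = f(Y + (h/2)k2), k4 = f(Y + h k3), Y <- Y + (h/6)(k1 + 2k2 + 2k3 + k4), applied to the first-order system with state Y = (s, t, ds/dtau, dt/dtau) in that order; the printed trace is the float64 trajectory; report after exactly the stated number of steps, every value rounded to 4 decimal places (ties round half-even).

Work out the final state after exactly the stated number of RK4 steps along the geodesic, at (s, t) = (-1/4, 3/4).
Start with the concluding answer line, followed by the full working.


Answer: s = -0.7562, t = 1.6500, ds/dtau = -1.1250, dt/dtau = 2.0000

f(Y) = (ds/dtau, dt/dtau, -Gamma^s_ij Y'^i Y'^j, -Gamma^t_ij Y'^i Y'^j) with the Gammas evaluated at the stage position; h = 0.150000; intermediate values shown to 6 dp
step 0: s = -0.2500, t = 0.7500, ds/dtau = -1.1250, dt/dtau = 2.0000
step 1:
  k1: at (s, t) = (-0.250000, 0.750000), (ds/dtau, dt/dtau) = (-1.125000, 2.000000); Gamma_sss = 0.000000, Gamma_sst = 0.000000, Gamma_stt = 0.000000, Gamma_tss = 0.000000, Gamma_tst = 0.000000, Gamma_ttt = 0.000000; k1 = (-1.125000, 2.000000, 0.000000, 0.000000)
  k2: at (s, t) = (-0.334375, 0.900000), (ds/dtau, dt/dtau) = (-1.125000, 2.000000); Gamma_sss = 0.000000, Gamma_sst = 0.000000, Gamma_stt = 0.000000, Gamma_tss = 0.000000, Gamma_tst = 0.000000, Gamma_ttt = 0.000000; k2 = (-1.125000, 2.000000, 0.000000, 0.000000)
  k3: at (s, t) = (-0.334375, 0.900000), (ds/dtau, dt/dtau) = (-1.125000, 2.000000); Gamma_sss = 0.000000, Gamma_sst = 0.000000, Gamma_stt = 0.000000, Gamma_tss = 0.000000, Gamma_tst = 0.000000, Gamma_ttt = 0.000000; k3 = (-1.125000, 2.000000, 0.000000, 0.000000)
  k4: at (s, t) = (-0.418750, 1.050000), (ds/dtau, dt/dtau) = (-1.125000, 2.000000); Gamma_sss = 0.000000, Gamma_sst = 0.000000, Gamma_stt = 0.000000, Gamma_tss = 0.000000, Gamma_tst = 0.000000, Gamma_ttt = 0.000000; k4 = (-1.125000, 2.000000, 0.000000, 0.000000)
  Y <- Y + (h/6)(k1 + 2k2 + 2k3 + k4): s = -0.4187, t = 1.0500, ds/dtau = -1.1250, dt/dtau = 2.0000
step 2:
  k1: at (s, t) = (-0.418750, 1.050000), (ds/dtau, dt/dtau) = (-1.125000, 2.000000); Gamma_sss = 0.000000, Gamma_sst = 0.000000, Gamma_stt = 0.000000, Gamma_tss = 0.000000, Gamma_tst = 0.000000, Gamma_ttt = 0.000000; k1 = (-1.125000, 2.000000, 0.000000, 0.000000)
  k2: at (s, t) = (-0.503125, 1.200000), (ds/dtau, dt/dtau) = (-1.125000, 2.000000); Gamma_sss = 0.000000, Gamma_sst = 0.000000, Gamma_stt = 0.000000, Gamma_tss = 0.000000, Gamma_tst = 0.000000, Gamma_ttt = 0.000000; k2 = (-1.125000, 2.000000, 0.000000, 0.000000)
  k3: at (s, t) = (-0.503125, 1.200000), (ds/dtau, dt/dtau) = (-1.125000, 2.000000); Gamma_sss = 0.000000, Gamma_sst = 0.000000, Gamma_stt = 0.000000, Gamma_tss = 0.000000, Gamma_tst = 0.000000, Gamma_ttt = 0.000000; k3 = (-1.125000, 2.000000, 0.000000, 0.000000)
  k4: at (s, t) = (-0.587500, 1.350000), (ds/dtau, dt/dtau) = (-1.125000, 2.000000); Gamma_sss = 0.000000, Gamma_sst = 0.000000, Gamma_stt = 0.000000, Gamma_tss = 0.000000, Gamma_tst = 0.000000, Gamma_ttt = 0.000000; k4 = (-1.125000, 2.000000, 0.000000, 0.000000)
  Y <- Y + (h/6)(k1 + 2k2 + 2k3 + k4): s = -0.5875, t = 1.3500, ds/dtau = -1.1250, dt/dtau = 2.0000
step 3:
  k1: at (s, t) = (-0.587500, 1.350000), (ds/dtau, dt/dtau) = (-1.125000, 2.000000); Gamma_sss = 0.000000, Gamma_sst = 0.000000, Gamma_stt = 0.000000, Gamma_tss = 0.000000, Gamma_tst = 0.000000, Gamma_ttt = 0.000000; k1 = (-1.125000, 2.000000, 0.000000, 0.000000)
  k2: at (s, t) = (-0.671875, 1.500000), (ds/dtau, dt/dtau) = (-1.125000, 2.000000); Gamma_sss = 0.000000, Gamma_sst = 0.000000, Gamma_stt = 0.000000, Gamma_tss = 0.000000, Gamma_tst = 0.000000, Gamma_ttt = 0.000000; k2 = (-1.125000, 2.000000, 0.000000, 0.000000)
  k3: at (s, t) = (-0.671875, 1.500000), (ds/dtau, dt/dtau) = (-1.125000, 2.000000); Gamma_sss = 0.000000, Gamma_sst = 0.000000, Gamma_stt = 0.000000, Gamma_tss = 0.000000, Gamma_tst = 0.000000, Gamma_ttt = 0.000000; k3 = (-1.125000, 2.000000, 0.000000, 0.000000)
  k4: at (s, t) = (-0.756250, 1.650000), (ds/dtau, dt/dtau) = (-1.125000, 2.000000); Gamma_sss = 0.000000, Gamma_sst = 0.000000, Gamma_stt = 0.000000, Gamma_tss = 0.000000, Gamma_tst = 0.000000, Gamma_ttt = 0.000000; k4 = (-1.125000, 2.000000, 0.000000, 0.000000)
  Y <- Y + (h/6)(k1 + 2k2 + 2k3 + k4): s = -0.7562, t = 1.6500, ds/dtau = -1.1250, dt/dtau = 2.0000


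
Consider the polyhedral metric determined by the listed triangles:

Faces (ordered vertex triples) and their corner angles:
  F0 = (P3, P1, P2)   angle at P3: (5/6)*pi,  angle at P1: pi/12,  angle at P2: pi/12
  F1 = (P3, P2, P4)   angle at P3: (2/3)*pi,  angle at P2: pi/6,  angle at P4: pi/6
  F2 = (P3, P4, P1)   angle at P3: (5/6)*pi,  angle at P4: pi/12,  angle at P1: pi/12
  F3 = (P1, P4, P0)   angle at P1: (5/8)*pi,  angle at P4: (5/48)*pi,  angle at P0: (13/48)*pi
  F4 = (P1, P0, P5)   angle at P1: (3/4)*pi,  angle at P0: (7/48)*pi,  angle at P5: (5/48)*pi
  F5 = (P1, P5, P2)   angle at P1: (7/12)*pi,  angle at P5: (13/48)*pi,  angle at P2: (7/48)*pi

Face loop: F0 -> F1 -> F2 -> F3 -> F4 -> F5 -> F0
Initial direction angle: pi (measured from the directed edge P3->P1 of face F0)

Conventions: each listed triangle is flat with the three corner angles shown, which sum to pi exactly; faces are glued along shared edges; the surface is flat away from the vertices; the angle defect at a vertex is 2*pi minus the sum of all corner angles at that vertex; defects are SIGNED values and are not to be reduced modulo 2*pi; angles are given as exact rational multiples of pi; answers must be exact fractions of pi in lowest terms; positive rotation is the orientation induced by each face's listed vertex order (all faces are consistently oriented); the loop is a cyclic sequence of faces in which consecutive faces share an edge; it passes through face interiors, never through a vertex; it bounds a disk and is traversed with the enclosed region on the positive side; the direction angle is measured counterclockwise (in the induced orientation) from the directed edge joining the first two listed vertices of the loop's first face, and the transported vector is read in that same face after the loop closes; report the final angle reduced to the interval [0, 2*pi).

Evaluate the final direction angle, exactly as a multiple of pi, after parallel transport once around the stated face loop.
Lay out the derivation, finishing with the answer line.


enclosed vertex P1: corner angles sum to (17/8)*pi, defect = 2*pi - (17/8)*pi = -pi/8
enclosed vertex P3: corner angles sum to (7/3)*pi, defect = 2*pi - (7/3)*pi = -pi/3
holonomy = initial angle + sum of enclosed defects (mod 2*pi), positive in the induced orientation
final angle = pi - (11/24)*pi = (13/24)*pi (mod 2*pi)

Answer: final direction angle = (13/24)*pi


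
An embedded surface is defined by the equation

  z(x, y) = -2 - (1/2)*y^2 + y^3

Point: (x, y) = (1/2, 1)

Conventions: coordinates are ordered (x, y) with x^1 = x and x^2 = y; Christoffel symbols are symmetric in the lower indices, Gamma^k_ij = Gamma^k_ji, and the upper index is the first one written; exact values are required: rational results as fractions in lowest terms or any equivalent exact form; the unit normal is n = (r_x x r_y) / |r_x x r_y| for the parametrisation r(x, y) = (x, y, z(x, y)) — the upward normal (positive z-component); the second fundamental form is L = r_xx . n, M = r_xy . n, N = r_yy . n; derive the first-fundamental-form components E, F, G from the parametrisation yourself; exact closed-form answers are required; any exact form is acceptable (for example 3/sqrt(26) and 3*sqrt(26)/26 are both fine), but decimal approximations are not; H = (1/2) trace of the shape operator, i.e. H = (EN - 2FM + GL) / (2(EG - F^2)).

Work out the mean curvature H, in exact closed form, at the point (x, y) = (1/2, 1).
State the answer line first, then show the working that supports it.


Answer: H = sqrt(5)/10

z_x = 0, z_y = 2, z_xx = 0, z_xy = 0, z_yy = 5
E = 1, F = 0, G = 5; answer radicand W^2 = 5
unnormalised second-form numerators: l = 0, m = 0, n = 5; L = l/sqrt(5), and similarly M = m/sqrt(W^2), N = n/sqrt(W^2)
H = (E*n - 2*F*m + G*l) / (2*(EG - F^2)*sqrt(W^2)); E*n - 2*F*m + G*l = 5, EG - F^2 = 5, so H = (1/2)/sqrt(5)


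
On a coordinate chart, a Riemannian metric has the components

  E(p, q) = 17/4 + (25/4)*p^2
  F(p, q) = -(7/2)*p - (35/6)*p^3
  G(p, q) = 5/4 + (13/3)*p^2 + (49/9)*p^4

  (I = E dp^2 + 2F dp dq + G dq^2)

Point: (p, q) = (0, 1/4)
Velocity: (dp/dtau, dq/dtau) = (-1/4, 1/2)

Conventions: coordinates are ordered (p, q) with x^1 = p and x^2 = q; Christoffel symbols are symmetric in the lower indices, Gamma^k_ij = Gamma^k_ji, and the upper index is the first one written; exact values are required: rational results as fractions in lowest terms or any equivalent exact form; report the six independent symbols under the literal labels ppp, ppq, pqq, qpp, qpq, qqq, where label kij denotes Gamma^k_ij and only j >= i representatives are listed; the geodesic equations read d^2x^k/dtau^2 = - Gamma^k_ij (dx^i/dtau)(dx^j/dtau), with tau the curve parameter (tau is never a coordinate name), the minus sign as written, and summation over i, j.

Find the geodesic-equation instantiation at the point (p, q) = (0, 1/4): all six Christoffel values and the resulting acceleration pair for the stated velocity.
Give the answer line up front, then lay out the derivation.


Answer: Gamma_ppp = 0, Gamma_ppq = 0, Gamma_pqq = 0, Gamma_qpp = -14/5, Gamma_qpq = 0, Gamma_qqq = 0; accelerations (d^2p/dtau^2, d^2q/dtau^2) = (0, 7/40)

E = 17/4, F = 0, G = 5/4 at the point
E_p = 0, E_q = 0, F_p = -7/2, F_q = 0, G_p = 0, G_q = 0
EG - F^2 = 85/16;  g^inv = (16/85) * [[5/4, 0], [0, 17/4]]
first-kind symbols [ij,l] = (1/2)(d_i g_jl + d_j g_il - d_l g_ij): [pp,p] = E_p/2 = 0, [pp,q] = F_p - E_q/2 = -7/2, [pq,p] = E_q/2 = 0, [pq,q] = G_p/2 = 0, [qq,p] = F_q - G_p/2 = 0, [qq,q] = G_q/2 = 0
Gamma^p_ij = (G*[ij,p] - F*[ij,q])/(EG - F^2), Gamma^q_ij = (E*[ij,q] - F*[ij,p])/(EG - F^2)
Gamma_ppp = 0, Gamma_ppq = 0, Gamma_pqq = 0, Gamma_qpp = -14/5, Gamma_qpq = 0, Gamma_qqq = 0
d^2p/dtau^2 = -(Gamma_ppp*(-1/4)^2 + 2*Gamma_ppq*(-1/4)*(1/2) + Gamma_pqq*(1/2)^2) = 0
d^2q/dtau^2 = -(Gamma_qpp*(-1/4)^2 + 2*Gamma_qpq*(-1/4)*(1/2) + Gamma_qqq*(1/2)^2) = 7/40


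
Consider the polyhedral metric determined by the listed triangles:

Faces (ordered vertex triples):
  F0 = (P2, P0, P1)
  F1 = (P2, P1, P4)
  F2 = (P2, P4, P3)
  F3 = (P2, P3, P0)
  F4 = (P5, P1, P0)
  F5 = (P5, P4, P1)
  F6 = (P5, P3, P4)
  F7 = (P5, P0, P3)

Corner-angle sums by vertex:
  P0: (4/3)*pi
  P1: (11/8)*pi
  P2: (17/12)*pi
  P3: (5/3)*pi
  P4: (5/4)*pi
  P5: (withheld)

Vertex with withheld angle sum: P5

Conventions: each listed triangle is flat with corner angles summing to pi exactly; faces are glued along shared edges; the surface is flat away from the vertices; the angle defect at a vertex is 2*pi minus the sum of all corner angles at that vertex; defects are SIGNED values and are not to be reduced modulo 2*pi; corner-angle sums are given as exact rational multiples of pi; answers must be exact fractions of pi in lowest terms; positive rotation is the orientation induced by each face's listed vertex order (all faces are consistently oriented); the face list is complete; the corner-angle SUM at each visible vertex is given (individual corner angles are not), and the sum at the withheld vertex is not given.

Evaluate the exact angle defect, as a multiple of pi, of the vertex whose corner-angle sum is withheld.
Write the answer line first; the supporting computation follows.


Answer: defect(P5) = (25/24)*pi

V = 6, E = 12, F = 8; chi = V - E + F = 2
Gauss-Bonnet: total defect = 2*pi*chi = 4*pi; visible defects sum to (71/24)*pi


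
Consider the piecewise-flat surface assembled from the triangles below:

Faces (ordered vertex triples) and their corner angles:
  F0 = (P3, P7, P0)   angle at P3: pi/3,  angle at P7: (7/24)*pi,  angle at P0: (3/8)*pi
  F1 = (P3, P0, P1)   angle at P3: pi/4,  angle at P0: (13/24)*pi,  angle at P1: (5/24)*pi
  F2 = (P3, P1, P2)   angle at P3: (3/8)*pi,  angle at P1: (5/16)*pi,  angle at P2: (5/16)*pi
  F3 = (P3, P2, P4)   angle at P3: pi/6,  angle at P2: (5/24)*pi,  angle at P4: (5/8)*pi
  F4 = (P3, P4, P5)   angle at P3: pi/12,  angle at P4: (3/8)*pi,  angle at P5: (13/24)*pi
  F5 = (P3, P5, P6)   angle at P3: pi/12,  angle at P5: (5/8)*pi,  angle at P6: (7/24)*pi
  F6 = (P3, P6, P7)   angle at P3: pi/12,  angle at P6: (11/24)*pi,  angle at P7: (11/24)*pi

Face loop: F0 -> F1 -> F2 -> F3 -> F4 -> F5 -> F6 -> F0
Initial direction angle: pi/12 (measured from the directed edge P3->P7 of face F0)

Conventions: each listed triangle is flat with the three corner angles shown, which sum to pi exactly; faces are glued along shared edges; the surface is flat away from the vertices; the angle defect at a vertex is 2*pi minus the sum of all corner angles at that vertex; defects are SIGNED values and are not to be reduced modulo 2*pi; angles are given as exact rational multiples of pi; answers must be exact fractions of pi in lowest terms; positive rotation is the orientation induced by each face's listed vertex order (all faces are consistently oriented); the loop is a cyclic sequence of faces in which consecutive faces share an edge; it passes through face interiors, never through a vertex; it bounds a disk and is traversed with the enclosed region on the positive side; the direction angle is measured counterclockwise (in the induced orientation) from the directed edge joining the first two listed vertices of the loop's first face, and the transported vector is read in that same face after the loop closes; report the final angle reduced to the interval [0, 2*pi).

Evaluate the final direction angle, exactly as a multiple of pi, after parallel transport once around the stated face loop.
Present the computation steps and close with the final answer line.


enclosed vertex P3: corner angles sum to (11/8)*pi, defect = 2*pi - (11/8)*pi = (5/8)*pi
adding the enclosed defects to the starting angle (mod 2*pi, induced orientation) gives the holonomy
final angle = pi/12 + (5/8)*pi = (17/24)*pi (mod 2*pi)

Answer: final direction angle = (17/24)*pi


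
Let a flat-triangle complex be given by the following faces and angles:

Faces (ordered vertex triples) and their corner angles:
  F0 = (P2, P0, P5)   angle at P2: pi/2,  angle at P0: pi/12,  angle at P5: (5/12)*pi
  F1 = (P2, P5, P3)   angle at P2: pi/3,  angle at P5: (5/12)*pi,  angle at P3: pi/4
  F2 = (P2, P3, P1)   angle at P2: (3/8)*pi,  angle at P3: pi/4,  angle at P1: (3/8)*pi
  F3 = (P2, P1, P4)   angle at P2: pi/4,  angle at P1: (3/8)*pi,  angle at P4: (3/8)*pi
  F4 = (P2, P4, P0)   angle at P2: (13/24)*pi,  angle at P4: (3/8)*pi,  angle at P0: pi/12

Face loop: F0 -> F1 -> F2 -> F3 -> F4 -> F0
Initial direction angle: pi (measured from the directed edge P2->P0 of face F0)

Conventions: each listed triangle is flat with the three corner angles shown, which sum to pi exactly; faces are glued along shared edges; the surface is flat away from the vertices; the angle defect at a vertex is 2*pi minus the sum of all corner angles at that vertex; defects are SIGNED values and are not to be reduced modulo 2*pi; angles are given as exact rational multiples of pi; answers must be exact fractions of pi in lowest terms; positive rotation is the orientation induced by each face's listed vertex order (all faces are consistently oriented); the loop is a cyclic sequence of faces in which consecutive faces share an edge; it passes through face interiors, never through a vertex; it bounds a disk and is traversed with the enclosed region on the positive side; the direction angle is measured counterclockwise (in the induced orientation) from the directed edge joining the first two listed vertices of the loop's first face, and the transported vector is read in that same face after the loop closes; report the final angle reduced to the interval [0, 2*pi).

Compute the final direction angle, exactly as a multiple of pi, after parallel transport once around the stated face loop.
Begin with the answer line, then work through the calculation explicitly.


Answer: final direction angle = pi

enclosed vertex P2: corner angles sum to 2*pi, defect = 2*pi - 2*pi = 0
by Gauss-Bonnet the loop rotates the vector by the enclosed defect sum (positive orientation, mod 2*pi)
final angle = pi + 0 = pi (mod 2*pi)


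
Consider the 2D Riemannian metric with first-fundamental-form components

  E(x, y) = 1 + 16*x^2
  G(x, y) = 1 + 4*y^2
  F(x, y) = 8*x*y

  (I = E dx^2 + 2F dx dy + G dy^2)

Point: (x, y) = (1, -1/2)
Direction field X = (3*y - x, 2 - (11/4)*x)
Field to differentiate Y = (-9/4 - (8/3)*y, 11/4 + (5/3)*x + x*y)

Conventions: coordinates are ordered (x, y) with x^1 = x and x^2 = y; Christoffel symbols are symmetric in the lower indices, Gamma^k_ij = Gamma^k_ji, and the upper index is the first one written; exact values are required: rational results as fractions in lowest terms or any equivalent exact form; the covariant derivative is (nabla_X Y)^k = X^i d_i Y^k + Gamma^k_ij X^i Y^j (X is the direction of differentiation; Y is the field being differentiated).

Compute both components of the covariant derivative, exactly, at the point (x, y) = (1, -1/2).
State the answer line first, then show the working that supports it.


Answer: (nabla_X Y)^x = 295/108, (nabla_X Y)^y = -1663/432

E = 17, F = -4, G = 2 at the point
E_x = 32, E_y = 0, F_x = -4, F_y = 8, G_x = 0, G_y = -4
EG - F^2 = 18;  g^inv = (1/18) * [[2, 4], [4, 17]]
first-kind symbols [ij,l] = (1/2)(d_i g_jl + d_j g_il - d_l g_ij): [xx,x] = E_x/2 = 16, [xx,y] = F_x - E_y/2 = -4, [xy,x] = E_y/2 = 0, [xy,y] = G_x/2 = 0, [yy,x] = F_y - G_x/2 = 8, [yy,y] = G_y/2 = -2
Gamma^x_ij = (G*[ij,x] - F*[ij,y])/(EG - F^2), Gamma^y_ij = (E*[ij,y] - F*[ij,x])/(EG - F^2)
Gamma_xxx = 8/9, Gamma_xxy = 0, Gamma_xyy = 4/9, Gamma_yxx = -2/9, Gamma_yxy = 0, Gamma_yyy = -1/9
X = (-5/2, -3/4), Y = (-11/12, 47/12) at the point


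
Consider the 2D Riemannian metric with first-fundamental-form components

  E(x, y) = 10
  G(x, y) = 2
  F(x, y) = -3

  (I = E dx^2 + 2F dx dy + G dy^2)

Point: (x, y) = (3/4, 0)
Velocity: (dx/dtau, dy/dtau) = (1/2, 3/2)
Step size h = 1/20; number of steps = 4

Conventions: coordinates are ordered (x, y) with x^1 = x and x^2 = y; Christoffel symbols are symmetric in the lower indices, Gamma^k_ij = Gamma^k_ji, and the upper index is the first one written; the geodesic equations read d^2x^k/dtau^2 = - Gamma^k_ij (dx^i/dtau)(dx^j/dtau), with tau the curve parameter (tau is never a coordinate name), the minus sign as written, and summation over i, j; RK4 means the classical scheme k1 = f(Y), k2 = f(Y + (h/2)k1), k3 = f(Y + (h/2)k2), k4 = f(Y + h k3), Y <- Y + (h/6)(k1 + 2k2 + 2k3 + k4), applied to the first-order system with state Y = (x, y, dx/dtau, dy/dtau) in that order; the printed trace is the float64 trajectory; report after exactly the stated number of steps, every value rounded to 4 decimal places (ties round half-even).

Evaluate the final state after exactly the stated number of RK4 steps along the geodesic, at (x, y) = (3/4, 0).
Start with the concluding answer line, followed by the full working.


Answer: x = 0.8500, y = 0.3000, dx/dtau = 0.5000, dy/dtau = 1.5000

f(Y) = (dx/dtau, dy/dtau, -Gamma^x_ij Y'^i Y'^j, -Gamma^y_ij Y'^i Y'^j) with the Gammas evaluated at the stage position; h = 0.050000; intermediate values shown to 6 dp
step 0: x = 0.7500, y = 0.0000, dx/dtau = 0.5000, dy/dtau = 1.5000
step 1:
  k1: at (x, y) = (0.750000, 0.000000), (dx/dtau, dy/dtau) = (0.500000, 1.500000); Gamma_xxx = 0.000000, Gamma_xxy = 0.000000, Gamma_xyy = 0.000000, Gamma_yxx = 0.000000, Gamma_yxy = 0.000000, Gamma_yyy = 0.000000; k1 = (0.500000, 1.500000, 0.000000, 0.000000)
  k2: at (x, y) = (0.762500, 0.037500), (dx/dtau, dy/dtau) = (0.500000, 1.500000); Gamma_xxx = 0.000000, Gamma_xxy = 0.000000, Gamma_xyy = 0.000000, Gamma_yxx = 0.000000, Gamma_yxy = 0.000000, Gamma_yyy = 0.000000; k2 = (0.500000, 1.500000, 0.000000, 0.000000)
  k3: at (x, y) = (0.762500, 0.037500), (dx/dtau, dy/dtau) = (0.500000, 1.500000); Gamma_xxx = 0.000000, Gamma_xxy = 0.000000, Gamma_xyy = 0.000000, Gamma_yxx = 0.000000, Gamma_yxy = 0.000000, Gamma_yyy = 0.000000; k3 = (0.500000, 1.500000, 0.000000, 0.000000)
  k4: at (x, y) = (0.775000, 0.075000), (dx/dtau, dy/dtau) = (0.500000, 1.500000); Gamma_xxx = 0.000000, Gamma_xxy = 0.000000, Gamma_xyy = 0.000000, Gamma_yxx = 0.000000, Gamma_yxy = 0.000000, Gamma_yyy = 0.000000; k4 = (0.500000, 1.500000, 0.000000, 0.000000)
  Y <- Y + (h/6)(k1 + 2k2 + 2k3 + k4): x = 0.7750, y = 0.0750, dx/dtau = 0.5000, dy/dtau = 1.5000
step 2:
  k1: at (x, y) = (0.775000, 0.075000), (dx/dtau, dy/dtau) = (0.500000, 1.500000); Gamma_xxx = 0.000000, Gamma_xxy = 0.000000, Gamma_xyy = 0.000000, Gamma_yxx = 0.000000, Gamma_yxy = 0.000000, Gamma_yyy = 0.000000; k1 = (0.500000, 1.500000, 0.000000, 0.000000)
  k2: at (x, y) = (0.787500, 0.112500), (dx/dtau, dy/dtau) = (0.500000, 1.500000); Gamma_xxx = 0.000000, Gamma_xxy = 0.000000, Gamma_xyy = 0.000000, Gamma_yxx = 0.000000, Gamma_yxy = 0.000000, Gamma_yyy = 0.000000; k2 = (0.500000, 1.500000, 0.000000, 0.000000)
  k3: at (x, y) = (0.787500, 0.112500), (dx/dtau, dy/dtau) = (0.500000, 1.500000); Gamma_xxx = 0.000000, Gamma_xxy = 0.000000, Gamma_xyy = 0.000000, Gamma_yxx = 0.000000, Gamma_yxy = 0.000000, Gamma_yyy = 0.000000; k3 = (0.500000, 1.500000, 0.000000, 0.000000)
  k4: at (x, y) = (0.800000, 0.150000), (dx/dtau, dy/dtau) = (0.500000, 1.500000); Gamma_xxx = 0.000000, Gamma_xxy = 0.000000, Gamma_xyy = 0.000000, Gamma_yxx = 0.000000, Gamma_yxy = 0.000000, Gamma_yyy = 0.000000; k4 = (0.500000, 1.500000, 0.000000, 0.000000)
  Y <- Y + (h/6)(k1 + 2k2 + 2k3 + k4): x = 0.8000, y = 0.1500, dx/dtau = 0.5000, dy/dtau = 1.5000
step 3:
  k1: at (x, y) = (0.800000, 0.150000), (dx/dtau, dy/dtau) = (0.500000, 1.500000); Gamma_xxx = 0.000000, Gamma_xxy = 0.000000, Gamma_xyy = 0.000000, Gamma_yxx = 0.000000, Gamma_yxy = 0.000000, Gamma_yyy = 0.000000; k1 = (0.500000, 1.500000, 0.000000, 0.000000)
  k2: at (x, y) = (0.812500, 0.187500), (dx/dtau, dy/dtau) = (0.500000, 1.500000); Gamma_xxx = 0.000000, Gamma_xxy = 0.000000, Gamma_xyy = 0.000000, Gamma_yxx = 0.000000, Gamma_yxy = 0.000000, Gamma_yyy = 0.000000; k2 = (0.500000, 1.500000, 0.000000, 0.000000)
  k3: at (x, y) = (0.812500, 0.187500), (dx/dtau, dy/dtau) = (0.500000, 1.500000); Gamma_xxx = 0.000000, Gamma_xxy = 0.000000, Gamma_xyy = 0.000000, Gamma_yxx = 0.000000, Gamma_yxy = 0.000000, Gamma_yyy = 0.000000; k3 = (0.500000, 1.500000, 0.000000, 0.000000)
  k4: at (x, y) = (0.825000, 0.225000), (dx/dtau, dy/dtau) = (0.500000, 1.500000); Gamma_xxx = 0.000000, Gamma_xxy = 0.000000, Gamma_xyy = 0.000000, Gamma_yxx = 0.000000, Gamma_yxy = 0.000000, Gamma_yyy = 0.000000; k4 = (0.500000, 1.500000, 0.000000, 0.000000)
  Y <- Y + (h/6)(k1 + 2k2 + 2k3 + k4): x = 0.8250, y = 0.2250, dx/dtau = 0.5000, dy/dtau = 1.5000
step 4:
  k1: at (x, y) = (0.825000, 0.225000), (dx/dtau, dy/dtau) = (0.500000, 1.500000); Gamma_xxx = 0.000000, Gamma_xxy = 0.000000, Gamma_xyy = 0.000000, Gamma_yxx = 0.000000, Gamma_yxy = 0.000000, Gamma_yyy = 0.000000; k1 = (0.500000, 1.500000, 0.000000, 0.000000)
  k2: at (x, y) = (0.837500, 0.262500), (dx/dtau, dy/dtau) = (0.500000, 1.500000); Gamma_xxx = 0.000000, Gamma_xxy = 0.000000, Gamma_xyy = 0.000000, Gamma_yxx = 0.000000, Gamma_yxy = 0.000000, Gamma_yyy = 0.000000; k2 = (0.500000, 1.500000, 0.000000, 0.000000)
  k3: at (x, y) = (0.837500, 0.262500), (dx/dtau, dy/dtau) = (0.500000, 1.500000); Gamma_xxx = 0.000000, Gamma_xxy = 0.000000, Gamma_xyy = 0.000000, Gamma_yxx = 0.000000, Gamma_yxy = 0.000000, Gamma_yyy = 0.000000; k3 = (0.500000, 1.500000, 0.000000, 0.000000)
  k4: at (x, y) = (0.850000, 0.300000), (dx/dtau, dy/dtau) = (0.500000, 1.500000); Gamma_xxx = 0.000000, Gamma_xxy = 0.000000, Gamma_xyy = 0.000000, Gamma_yxx = 0.000000, Gamma_yxy = 0.000000, Gamma_yyy = 0.000000; k4 = (0.500000, 1.500000, 0.000000, 0.000000)
  Y <- Y + (h/6)(k1 + 2k2 + 2k3 + k4): x = 0.8500, y = 0.3000, dx/dtau = 0.5000, dy/dtau = 1.5000


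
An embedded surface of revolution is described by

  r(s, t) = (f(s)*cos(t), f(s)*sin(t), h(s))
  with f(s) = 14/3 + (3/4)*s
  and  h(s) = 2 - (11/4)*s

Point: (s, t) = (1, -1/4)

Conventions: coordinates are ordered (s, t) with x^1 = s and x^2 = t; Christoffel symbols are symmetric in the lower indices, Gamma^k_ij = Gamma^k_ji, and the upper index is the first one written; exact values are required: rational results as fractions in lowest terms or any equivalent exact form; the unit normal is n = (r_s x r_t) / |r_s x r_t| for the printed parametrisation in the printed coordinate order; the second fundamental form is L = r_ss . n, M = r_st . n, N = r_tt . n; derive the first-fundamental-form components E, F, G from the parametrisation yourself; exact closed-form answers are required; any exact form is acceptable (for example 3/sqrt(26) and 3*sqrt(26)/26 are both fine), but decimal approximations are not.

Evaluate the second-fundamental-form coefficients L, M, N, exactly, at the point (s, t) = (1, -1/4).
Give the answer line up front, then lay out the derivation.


Answer: L = 0, M = 0, N = -11*sqrt(130)/24

f = 65/12, f' = 3/4, f'' = 0, h' = -11/4, h'' = 0
E = 65/8, F = 0, G = 4225/144; answer radicand W^2 = 65/8
unnormalised second-form numerators: l = 0, m = 0, n = -715/48; L = l/sqrt(65/8), and similarly M = m/sqrt(W^2), N = n/sqrt(W^2)
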